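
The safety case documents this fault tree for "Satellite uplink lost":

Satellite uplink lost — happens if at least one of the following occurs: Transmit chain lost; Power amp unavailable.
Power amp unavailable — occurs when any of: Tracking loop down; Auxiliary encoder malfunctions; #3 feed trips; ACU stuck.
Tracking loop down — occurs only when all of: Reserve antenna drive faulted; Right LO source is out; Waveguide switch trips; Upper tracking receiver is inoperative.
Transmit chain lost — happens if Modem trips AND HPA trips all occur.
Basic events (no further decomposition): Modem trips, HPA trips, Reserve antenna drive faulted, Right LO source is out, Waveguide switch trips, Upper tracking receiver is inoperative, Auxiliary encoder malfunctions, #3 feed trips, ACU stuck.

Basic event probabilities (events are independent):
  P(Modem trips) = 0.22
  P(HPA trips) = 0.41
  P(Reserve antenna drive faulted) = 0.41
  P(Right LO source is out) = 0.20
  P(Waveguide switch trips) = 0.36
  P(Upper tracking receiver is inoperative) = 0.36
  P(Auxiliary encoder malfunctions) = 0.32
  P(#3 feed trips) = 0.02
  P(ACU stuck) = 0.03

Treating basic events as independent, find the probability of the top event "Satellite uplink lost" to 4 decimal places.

0.4181

P(Transmit chain lost) [AND] = 0.22 × 0.41 = 0.090200
P(Tracking loop down) [AND] = 0.41 × 0.20 × 0.36 × 0.36 = 0.010627
P(Power amp unavailable) [OR] = 1 − (1−0.010627) × (1−0.32) × (1−0.02) × (1−0.03) = 0.360461
P(Satellite uplink lost) [OR] = 1 − (1−0.090200) × (1−0.360461) = 0.418147
Rounded to 4 decimal places: P(Satellite uplink lost) ≈ 0.4181.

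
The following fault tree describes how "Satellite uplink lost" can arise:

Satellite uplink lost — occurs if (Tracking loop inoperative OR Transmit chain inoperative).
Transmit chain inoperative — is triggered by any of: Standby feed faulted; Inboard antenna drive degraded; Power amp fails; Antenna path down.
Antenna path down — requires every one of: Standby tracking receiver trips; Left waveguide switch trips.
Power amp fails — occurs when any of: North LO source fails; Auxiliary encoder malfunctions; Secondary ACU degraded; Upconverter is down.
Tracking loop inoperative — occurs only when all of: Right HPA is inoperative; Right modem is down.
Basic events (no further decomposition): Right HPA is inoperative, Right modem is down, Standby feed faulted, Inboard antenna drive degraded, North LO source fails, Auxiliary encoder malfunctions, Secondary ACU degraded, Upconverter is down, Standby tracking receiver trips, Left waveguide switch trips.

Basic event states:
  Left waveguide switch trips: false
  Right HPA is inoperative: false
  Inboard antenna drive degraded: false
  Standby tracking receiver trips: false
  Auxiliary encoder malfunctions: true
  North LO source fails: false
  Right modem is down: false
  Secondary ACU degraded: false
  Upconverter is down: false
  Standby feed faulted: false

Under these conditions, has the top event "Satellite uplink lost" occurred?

Yes

Tracking loop inoperative [AND]: Right HPA is inoperative=not, Right modem is down=not → not all inputs occur → does not occur.
Power amp fails [OR]: North LO source fails=not, Auxiliary encoder malfunctions=occurs, Secondary ACU degraded=not, Upconverter is down=not → at least one input occurs → occurs.
Antenna path down [AND]: Standby tracking receiver trips=not, Left waveguide switch trips=not → not all inputs occur → does not occur.
Transmit chain inoperative [OR]: Standby feed faulted=not, Inboard antenna drive degraded=not, Power amp fails=occurs, Antenna path down=not → at least one input occurs → occurs.
Satellite uplink lost [OR]: Tracking loop inoperative=not, Transmit chain inoperative=occurs → at least one input occurs → occurs.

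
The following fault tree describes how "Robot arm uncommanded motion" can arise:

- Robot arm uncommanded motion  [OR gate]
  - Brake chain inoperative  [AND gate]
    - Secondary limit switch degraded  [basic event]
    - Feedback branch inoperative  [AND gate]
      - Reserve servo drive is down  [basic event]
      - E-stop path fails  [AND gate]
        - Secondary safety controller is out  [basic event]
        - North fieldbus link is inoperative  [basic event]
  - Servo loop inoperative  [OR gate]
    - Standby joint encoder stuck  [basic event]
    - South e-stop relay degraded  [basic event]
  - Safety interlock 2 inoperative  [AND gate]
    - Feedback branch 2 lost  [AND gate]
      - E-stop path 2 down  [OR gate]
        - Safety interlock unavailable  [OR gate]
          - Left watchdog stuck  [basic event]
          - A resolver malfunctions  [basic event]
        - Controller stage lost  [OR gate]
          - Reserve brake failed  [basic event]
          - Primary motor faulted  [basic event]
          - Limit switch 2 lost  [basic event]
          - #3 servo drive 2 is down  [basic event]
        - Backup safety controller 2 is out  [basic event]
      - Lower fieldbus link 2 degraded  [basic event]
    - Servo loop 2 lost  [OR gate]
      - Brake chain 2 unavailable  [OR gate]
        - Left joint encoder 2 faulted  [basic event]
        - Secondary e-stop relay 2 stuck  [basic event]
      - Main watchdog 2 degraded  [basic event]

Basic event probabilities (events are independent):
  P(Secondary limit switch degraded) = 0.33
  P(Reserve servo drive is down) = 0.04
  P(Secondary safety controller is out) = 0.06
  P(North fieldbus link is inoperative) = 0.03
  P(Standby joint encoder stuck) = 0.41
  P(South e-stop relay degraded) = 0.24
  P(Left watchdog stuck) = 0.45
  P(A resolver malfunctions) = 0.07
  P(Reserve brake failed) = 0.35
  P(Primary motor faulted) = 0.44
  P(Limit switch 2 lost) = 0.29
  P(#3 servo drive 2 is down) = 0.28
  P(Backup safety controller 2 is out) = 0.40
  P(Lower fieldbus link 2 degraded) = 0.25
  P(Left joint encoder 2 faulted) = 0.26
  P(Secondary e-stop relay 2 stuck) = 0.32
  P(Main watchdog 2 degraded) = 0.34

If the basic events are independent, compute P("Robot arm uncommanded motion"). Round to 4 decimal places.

P(E-stop path fails) [AND] = 0.06 × 0.03 = 0.001800
P(Feedback branch inoperative) [AND] = 0.04 × 0.001800 = 0.000072
P(Brake chain inoperative) [AND] = 0.33 × 0.000072 = 0.000024
P(Servo loop inoperative) [OR] = 1 − (1−0.41) × (1−0.24) = 0.551600
P(Safety interlock unavailable) [OR] = 1 − (1−0.45) × (1−0.07) = 0.488500
P(Controller stage lost) [OR] = 1 − (1−0.35) × (1−0.44) × (1−0.29) × (1−0.28) = 0.813923
P(E-stop path 2 down) [OR] = 1 − (1−0.488500) × (1−0.813923) × (1−0.40) = 0.942893
P(Feedback branch 2 lost) [AND] = 0.942893 × 0.25 = 0.235723
P(Brake chain 2 unavailable) [OR] = 1 − (1−0.26) × (1−0.32) = 0.496800
P(Servo loop 2 lost) [OR] = 1 − (1−0.496800) × (1−0.34) = 0.667888
P(Safety interlock 2 inoperative) [AND] = 0.235723 × 0.667888 = 0.157437
P(Robot arm uncommanded motion) [OR] = 1 − (1−0.000024) × (1−0.551600) × (1−0.157437) = 0.622204
Rounded to 4 decimal places: P(Robot arm uncommanded motion) ≈ 0.6222.

0.6222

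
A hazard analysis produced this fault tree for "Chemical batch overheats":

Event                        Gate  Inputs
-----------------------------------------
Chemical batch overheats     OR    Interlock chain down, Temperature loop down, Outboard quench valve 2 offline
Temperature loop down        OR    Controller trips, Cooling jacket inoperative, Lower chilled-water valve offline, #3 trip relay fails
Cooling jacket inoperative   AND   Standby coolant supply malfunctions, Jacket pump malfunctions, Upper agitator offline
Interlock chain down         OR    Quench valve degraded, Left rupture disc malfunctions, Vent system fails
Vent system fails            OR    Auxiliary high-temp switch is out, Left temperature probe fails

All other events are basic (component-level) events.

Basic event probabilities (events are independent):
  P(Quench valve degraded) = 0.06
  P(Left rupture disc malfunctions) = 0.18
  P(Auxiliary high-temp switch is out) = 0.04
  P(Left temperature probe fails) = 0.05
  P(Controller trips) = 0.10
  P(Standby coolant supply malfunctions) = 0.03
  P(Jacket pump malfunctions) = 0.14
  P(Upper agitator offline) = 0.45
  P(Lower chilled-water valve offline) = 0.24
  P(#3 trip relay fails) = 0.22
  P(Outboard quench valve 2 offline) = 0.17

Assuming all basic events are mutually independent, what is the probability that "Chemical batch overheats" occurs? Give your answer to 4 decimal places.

0.6893

P(Vent system fails) [OR] = 1 − (1−0.04) × (1−0.05) = 0.088000
P(Interlock chain down) [OR] = 1 − (1−0.06) × (1−0.18) × (1−0.088000) = 0.297030
P(Cooling jacket inoperative) [AND] = 0.03 × 0.14 × 0.45 = 0.001890
P(Temperature loop down) [OR] = 1 − (1−0.10) × (1−0.001890) × (1−0.24) × (1−0.22) = 0.467488
P(Chemical batch overheats) [OR] = 1 − (1−0.297030) × (1−0.467488) × (1−0.17) = 0.689298
Rounded to 4 decimal places: P(Chemical batch overheats) ≈ 0.6893.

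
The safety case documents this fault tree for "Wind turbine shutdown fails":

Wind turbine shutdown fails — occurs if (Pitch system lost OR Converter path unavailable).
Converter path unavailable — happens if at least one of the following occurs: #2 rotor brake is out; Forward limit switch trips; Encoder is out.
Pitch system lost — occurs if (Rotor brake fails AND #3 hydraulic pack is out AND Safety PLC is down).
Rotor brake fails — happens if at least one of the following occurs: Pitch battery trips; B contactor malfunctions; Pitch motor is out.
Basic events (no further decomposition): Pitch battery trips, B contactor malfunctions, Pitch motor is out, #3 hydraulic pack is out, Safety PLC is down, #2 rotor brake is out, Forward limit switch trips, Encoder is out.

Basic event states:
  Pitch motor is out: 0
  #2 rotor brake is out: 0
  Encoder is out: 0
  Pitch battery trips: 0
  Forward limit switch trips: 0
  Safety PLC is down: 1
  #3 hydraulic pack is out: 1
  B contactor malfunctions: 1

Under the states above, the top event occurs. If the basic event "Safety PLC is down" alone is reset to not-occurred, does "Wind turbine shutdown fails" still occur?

No

Counterfactual: set "Safety PLC is down" to not occurred.
Rotor brake fails [OR]: Pitch battery trips=not, B contactor malfunctions=occurs, Pitch motor is out=not → at least one input occurs → occurs.
Pitch system lost [AND]: Rotor brake fails=occurs, #3 hydraulic pack is out=occurs, Safety PLC is down=not → not all inputs occur → does not occur.
Converter path unavailable [OR]: #2 rotor brake is out=not, Forward limit switch trips=not, Encoder is out=not → no input occurs → does not occur.
Wind turbine shutdown fails [OR]: Pitch system lost=not, Converter path unavailable=not → no input occurs → does not occur.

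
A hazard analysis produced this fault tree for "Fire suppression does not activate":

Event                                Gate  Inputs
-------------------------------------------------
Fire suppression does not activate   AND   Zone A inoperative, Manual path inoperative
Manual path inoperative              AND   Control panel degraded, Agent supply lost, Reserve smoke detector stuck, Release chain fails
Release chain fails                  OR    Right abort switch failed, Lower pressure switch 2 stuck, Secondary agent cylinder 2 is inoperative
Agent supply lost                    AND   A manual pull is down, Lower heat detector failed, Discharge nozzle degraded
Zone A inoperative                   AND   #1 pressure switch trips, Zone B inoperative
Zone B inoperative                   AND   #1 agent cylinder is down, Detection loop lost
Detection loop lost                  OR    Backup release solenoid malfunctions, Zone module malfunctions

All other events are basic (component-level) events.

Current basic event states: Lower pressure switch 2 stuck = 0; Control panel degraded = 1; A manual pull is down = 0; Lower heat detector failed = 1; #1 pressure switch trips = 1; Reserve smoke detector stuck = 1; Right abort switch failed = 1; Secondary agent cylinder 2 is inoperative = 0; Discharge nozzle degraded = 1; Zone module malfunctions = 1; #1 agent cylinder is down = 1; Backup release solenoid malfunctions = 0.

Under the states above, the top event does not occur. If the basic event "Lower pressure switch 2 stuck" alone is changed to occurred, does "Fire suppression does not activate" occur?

Counterfactual: set "Lower pressure switch 2 stuck" to occurred.
Detection loop lost [OR]: Backup release solenoid malfunctions=not, Zone module malfunctions=occurs → at least one input occurs → occurs.
Zone B inoperative [AND]: #1 agent cylinder is down=occurs, Detection loop lost=occurs → all inputs occur → occurs.
Zone A inoperative [AND]: #1 pressure switch trips=occurs, Zone B inoperative=occurs → all inputs occur → occurs.
Agent supply lost [AND]: A manual pull is down=not, Lower heat detector failed=occurs, Discharge nozzle degraded=occurs → not all inputs occur → does not occur.
Release chain fails [OR]: Right abort switch failed=occurs, Lower pressure switch 2 stuck=occurs, Secondary agent cylinder 2 is inoperative=not → at least one input occurs → occurs.
Manual path inoperative [AND]: Control panel degraded=occurs, Agent supply lost=not, Reserve smoke detector stuck=occurs, Release chain fails=occurs → not all inputs occur → does not occur.
Fire suppression does not activate [AND]: Zone A inoperative=occurs, Manual path inoperative=not → not all inputs occur → does not occur.

No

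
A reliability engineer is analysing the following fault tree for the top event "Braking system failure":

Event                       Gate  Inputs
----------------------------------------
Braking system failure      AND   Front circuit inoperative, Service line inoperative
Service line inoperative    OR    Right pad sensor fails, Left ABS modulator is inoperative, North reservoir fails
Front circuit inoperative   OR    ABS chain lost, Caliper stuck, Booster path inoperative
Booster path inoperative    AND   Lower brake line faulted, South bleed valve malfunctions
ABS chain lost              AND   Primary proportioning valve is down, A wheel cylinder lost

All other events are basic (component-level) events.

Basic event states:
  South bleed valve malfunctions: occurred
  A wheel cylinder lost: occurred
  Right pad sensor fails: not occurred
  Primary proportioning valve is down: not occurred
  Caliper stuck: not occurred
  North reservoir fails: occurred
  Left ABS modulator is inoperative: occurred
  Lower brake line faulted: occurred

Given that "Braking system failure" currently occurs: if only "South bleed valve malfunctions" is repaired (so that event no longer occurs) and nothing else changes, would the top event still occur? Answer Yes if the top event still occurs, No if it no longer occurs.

Counterfactual: set "South bleed valve malfunctions" to not occurred.
ABS chain lost [AND]: Primary proportioning valve is down=not, A wheel cylinder lost=occurs → not all inputs occur → does not occur.
Booster path inoperative [AND]: Lower brake line faulted=occurs, South bleed valve malfunctions=not → not all inputs occur → does not occur.
Front circuit inoperative [OR]: ABS chain lost=not, Caliper stuck=not, Booster path inoperative=not → no input occurs → does not occur.
Service line inoperative [OR]: Right pad sensor fails=not, Left ABS modulator is inoperative=occurs, North reservoir fails=occurs → at least one input occurs → occurs.
Braking system failure [AND]: Front circuit inoperative=not, Service line inoperative=occurs → not all inputs occur → does not occur.

No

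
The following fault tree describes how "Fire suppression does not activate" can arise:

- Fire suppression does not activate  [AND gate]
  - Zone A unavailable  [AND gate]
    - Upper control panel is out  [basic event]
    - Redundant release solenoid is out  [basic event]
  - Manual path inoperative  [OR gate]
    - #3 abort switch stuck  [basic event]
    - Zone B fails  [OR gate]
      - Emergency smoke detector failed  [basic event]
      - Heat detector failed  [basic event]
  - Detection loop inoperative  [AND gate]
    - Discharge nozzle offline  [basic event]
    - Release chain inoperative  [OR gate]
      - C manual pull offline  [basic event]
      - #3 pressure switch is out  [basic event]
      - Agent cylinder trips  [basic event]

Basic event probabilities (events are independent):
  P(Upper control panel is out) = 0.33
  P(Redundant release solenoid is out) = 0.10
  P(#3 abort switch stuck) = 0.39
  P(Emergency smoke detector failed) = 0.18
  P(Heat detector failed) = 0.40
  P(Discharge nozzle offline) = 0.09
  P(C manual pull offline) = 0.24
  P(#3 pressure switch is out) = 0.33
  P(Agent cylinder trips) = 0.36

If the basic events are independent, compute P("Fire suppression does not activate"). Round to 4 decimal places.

0.0014

P(Zone A unavailable) [AND] = 0.33 × 0.10 = 0.033000
P(Zone B fails) [OR] = 1 − (1−0.18) × (1−0.40) = 0.508000
P(Manual path inoperative) [OR] = 1 − (1−0.39) × (1−0.508000) = 0.699880
P(Release chain inoperative) [OR] = 1 − (1−0.24) × (1−0.33) × (1−0.36) = 0.674112
P(Detection loop inoperative) [AND] = 0.09 × 0.674112 = 0.060670
P(Fire suppression does not activate) [AND] = 0.033000 × 0.699880 × 0.060670 = 0.001401
Rounded to 4 decimal places: P(Fire suppression does not activate) ≈ 0.0014.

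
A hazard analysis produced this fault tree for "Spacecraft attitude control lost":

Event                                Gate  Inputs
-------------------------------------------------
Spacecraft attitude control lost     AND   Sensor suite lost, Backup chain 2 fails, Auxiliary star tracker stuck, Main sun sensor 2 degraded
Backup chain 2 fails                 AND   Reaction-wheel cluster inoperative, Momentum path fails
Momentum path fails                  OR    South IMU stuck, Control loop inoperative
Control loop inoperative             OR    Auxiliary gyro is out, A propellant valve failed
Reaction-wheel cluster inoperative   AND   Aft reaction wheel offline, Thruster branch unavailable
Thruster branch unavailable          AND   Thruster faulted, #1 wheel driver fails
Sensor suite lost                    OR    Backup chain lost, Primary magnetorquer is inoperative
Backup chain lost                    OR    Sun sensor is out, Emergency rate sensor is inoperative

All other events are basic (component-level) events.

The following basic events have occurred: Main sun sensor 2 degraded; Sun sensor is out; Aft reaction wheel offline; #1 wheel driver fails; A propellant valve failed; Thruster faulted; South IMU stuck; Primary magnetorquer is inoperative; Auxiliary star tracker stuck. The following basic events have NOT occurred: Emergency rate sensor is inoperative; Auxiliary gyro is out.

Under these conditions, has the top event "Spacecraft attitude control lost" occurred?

Yes

Backup chain lost [OR]: Sun sensor is out=occurs, Emergency rate sensor is inoperative=not → at least one input occurs → occurs.
Sensor suite lost [OR]: Backup chain lost=occurs, Primary magnetorquer is inoperative=occurs → at least one input occurs → occurs.
Thruster branch unavailable [AND]: Thruster faulted=occurs, #1 wheel driver fails=occurs → all inputs occur → occurs.
Reaction-wheel cluster inoperative [AND]: Aft reaction wheel offline=occurs, Thruster branch unavailable=occurs → all inputs occur → occurs.
Control loop inoperative [OR]: Auxiliary gyro is out=not, A propellant valve failed=occurs → at least one input occurs → occurs.
Momentum path fails [OR]: South IMU stuck=occurs, Control loop inoperative=occurs → at least one input occurs → occurs.
Backup chain 2 fails [AND]: Reaction-wheel cluster inoperative=occurs, Momentum path fails=occurs → all inputs occur → occurs.
Spacecraft attitude control lost [AND]: Sensor suite lost=occurs, Backup chain 2 fails=occurs, Auxiliary star tracker stuck=occurs, Main sun sensor 2 degraded=occurs → all inputs occur → occurs.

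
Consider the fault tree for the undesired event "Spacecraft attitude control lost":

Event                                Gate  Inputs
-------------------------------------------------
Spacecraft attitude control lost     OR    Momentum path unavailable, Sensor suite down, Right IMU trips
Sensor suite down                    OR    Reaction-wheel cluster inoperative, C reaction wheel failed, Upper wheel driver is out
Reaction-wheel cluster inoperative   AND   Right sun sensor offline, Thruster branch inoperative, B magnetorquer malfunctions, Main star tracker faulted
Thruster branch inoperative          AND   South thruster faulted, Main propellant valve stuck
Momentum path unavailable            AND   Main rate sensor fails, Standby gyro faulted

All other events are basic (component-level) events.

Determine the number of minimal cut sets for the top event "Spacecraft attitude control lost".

5

Momentum path unavailable [AND]: one cut set from each child combined → 1 × 1 = 1 cut set(s).
Thruster branch inoperative [AND]: one cut set from each child combined → 1 × 1 = 1 cut set(s).
Reaction-wheel cluster inoperative [AND]: one cut set from each child combined → 1 × 1 × 1 × 1 = 1 cut set(s).
Sensor suite down [OR]: union of children's cut sets → 3 cut set(s).
Spacecraft attitude control lost [OR]: union of children's cut sets → 5 cut set(s).
Minimal cut sets: {Main rate sensor fails, Standby gyro faulted}; {B magnetorquer malfunctions, Main propellant valve stuck, Main star tracker faulted, Right sun sensor offline, South thruster faulted}; {C reaction wheel failed}; {Upper wheel driver is out}; {Right IMU trips}.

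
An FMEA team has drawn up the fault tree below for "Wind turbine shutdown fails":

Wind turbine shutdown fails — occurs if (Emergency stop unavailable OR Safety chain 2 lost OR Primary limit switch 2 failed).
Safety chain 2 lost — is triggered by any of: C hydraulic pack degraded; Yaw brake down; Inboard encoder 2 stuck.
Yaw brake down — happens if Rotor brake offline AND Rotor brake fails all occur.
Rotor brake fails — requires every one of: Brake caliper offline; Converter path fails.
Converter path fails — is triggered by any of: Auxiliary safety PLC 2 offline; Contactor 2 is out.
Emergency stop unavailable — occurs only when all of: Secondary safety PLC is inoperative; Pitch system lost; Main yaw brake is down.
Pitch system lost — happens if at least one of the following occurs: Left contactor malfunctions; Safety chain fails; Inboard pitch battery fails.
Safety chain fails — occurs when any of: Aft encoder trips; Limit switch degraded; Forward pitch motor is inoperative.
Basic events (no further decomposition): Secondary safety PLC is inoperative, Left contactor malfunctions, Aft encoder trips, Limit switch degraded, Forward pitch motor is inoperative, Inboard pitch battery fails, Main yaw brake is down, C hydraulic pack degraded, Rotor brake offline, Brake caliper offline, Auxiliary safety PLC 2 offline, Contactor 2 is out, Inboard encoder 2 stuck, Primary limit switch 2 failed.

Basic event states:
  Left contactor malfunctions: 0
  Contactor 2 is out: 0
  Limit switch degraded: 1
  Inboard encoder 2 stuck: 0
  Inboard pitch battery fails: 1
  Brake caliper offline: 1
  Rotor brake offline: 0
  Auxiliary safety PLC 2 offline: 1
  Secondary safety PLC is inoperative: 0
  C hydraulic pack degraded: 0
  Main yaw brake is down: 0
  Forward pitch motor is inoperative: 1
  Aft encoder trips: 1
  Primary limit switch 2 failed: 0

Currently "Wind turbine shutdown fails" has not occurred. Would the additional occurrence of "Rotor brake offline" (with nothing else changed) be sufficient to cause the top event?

Yes

Counterfactual: set "Rotor brake offline" to occurred.
Safety chain fails [OR]: Aft encoder trips=occurs, Limit switch degraded=occurs, Forward pitch motor is inoperative=occurs → at least one input occurs → occurs.
Pitch system lost [OR]: Left contactor malfunctions=not, Safety chain fails=occurs, Inboard pitch battery fails=occurs → at least one input occurs → occurs.
Emergency stop unavailable [AND]: Secondary safety PLC is inoperative=not, Pitch system lost=occurs, Main yaw brake is down=not → not all inputs occur → does not occur.
Converter path fails [OR]: Auxiliary safety PLC 2 offline=occurs, Contactor 2 is out=not → at least one input occurs → occurs.
Rotor brake fails [AND]: Brake caliper offline=occurs, Converter path fails=occurs → all inputs occur → occurs.
Yaw brake down [AND]: Rotor brake offline=occurs, Rotor brake fails=occurs → all inputs occur → occurs.
Safety chain 2 lost [OR]: C hydraulic pack degraded=not, Yaw brake down=occurs, Inboard encoder 2 stuck=not → at least one input occurs → occurs.
Wind turbine shutdown fails [OR]: Emergency stop unavailable=not, Safety chain 2 lost=occurs, Primary limit switch 2 failed=not → at least one input occurs → occurs.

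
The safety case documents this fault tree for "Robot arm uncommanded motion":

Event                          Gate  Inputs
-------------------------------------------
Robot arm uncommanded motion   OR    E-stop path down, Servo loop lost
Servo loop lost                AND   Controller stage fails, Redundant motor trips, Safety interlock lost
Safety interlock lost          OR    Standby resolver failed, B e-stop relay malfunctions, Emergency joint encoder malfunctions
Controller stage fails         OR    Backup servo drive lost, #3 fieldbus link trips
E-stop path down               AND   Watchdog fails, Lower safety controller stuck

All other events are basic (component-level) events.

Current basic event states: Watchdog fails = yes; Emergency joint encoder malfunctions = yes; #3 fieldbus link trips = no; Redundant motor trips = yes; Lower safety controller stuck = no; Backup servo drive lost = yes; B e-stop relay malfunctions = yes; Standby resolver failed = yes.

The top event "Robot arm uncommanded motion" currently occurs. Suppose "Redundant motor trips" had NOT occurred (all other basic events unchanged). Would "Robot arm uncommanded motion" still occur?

Counterfactual: set "Redundant motor trips" to not occurred.
E-stop path down [AND]: Watchdog fails=occurs, Lower safety controller stuck=not → not all inputs occur → does not occur.
Controller stage fails [OR]: Backup servo drive lost=occurs, #3 fieldbus link trips=not → at least one input occurs → occurs.
Safety interlock lost [OR]: Standby resolver failed=occurs, B e-stop relay malfunctions=occurs, Emergency joint encoder malfunctions=occurs → at least one input occurs → occurs.
Servo loop lost [AND]: Controller stage fails=occurs, Redundant motor trips=not, Safety interlock lost=occurs → not all inputs occur → does not occur.
Robot arm uncommanded motion [OR]: E-stop path down=not, Servo loop lost=not → no input occurs → does not occur.

No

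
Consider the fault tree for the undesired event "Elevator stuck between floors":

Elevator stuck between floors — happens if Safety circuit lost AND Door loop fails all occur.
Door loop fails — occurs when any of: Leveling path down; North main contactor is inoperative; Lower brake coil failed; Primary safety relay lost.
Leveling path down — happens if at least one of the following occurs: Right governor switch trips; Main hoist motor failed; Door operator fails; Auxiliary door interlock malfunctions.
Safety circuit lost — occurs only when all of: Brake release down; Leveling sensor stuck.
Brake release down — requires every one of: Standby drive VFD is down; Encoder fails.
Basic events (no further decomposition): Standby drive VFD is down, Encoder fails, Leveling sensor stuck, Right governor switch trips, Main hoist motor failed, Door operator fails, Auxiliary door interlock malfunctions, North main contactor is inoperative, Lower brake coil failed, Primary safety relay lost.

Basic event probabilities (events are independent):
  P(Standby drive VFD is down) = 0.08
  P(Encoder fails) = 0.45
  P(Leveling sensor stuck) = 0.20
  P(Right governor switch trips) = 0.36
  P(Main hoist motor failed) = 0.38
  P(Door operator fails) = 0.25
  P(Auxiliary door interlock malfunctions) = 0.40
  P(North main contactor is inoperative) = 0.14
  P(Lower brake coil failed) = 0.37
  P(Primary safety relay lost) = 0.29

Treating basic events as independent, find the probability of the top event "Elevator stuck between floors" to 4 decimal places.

P(Brake release down) [AND] = 0.08 × 0.45 = 0.036000
P(Safety circuit lost) [AND] = 0.036000 × 0.20 = 0.007200
P(Leveling path down) [OR] = 1 − (1−0.36) × (1−0.38) × (1−0.25) × (1−0.40) = 0.821440
P(Door loop fails) [OR] = 1 − (1−0.821440) × (1−0.14) × (1−0.37) × (1−0.29) = 0.931312
P(Elevator stuck between floors) [AND] = 0.007200 × 0.931312 = 0.006705
Rounded to 4 decimal places: P(Elevator stuck between floors) ≈ 0.0067.

0.0067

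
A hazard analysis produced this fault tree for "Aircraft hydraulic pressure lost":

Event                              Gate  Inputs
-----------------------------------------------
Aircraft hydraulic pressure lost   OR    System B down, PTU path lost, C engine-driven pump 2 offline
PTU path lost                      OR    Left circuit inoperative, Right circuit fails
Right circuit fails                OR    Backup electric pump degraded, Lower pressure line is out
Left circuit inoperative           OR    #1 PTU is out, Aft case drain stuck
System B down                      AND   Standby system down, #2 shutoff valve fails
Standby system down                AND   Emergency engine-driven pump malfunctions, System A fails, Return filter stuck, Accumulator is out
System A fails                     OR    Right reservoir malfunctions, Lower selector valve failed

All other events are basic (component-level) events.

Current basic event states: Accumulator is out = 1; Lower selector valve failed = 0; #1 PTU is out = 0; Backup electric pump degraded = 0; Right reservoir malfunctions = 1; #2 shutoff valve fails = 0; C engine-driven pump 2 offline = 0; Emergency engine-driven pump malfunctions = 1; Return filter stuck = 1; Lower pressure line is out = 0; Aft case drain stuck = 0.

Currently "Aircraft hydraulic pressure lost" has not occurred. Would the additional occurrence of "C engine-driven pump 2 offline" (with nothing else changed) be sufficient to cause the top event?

Yes

Counterfactual: set "C engine-driven pump 2 offline" to occurred.
System A fails [OR]: Right reservoir malfunctions=occurs, Lower selector valve failed=not → at least one input occurs → occurs.
Standby system down [AND]: Emergency engine-driven pump malfunctions=occurs, System A fails=occurs, Return filter stuck=occurs, Accumulator is out=occurs → all inputs occur → occurs.
System B down [AND]: Standby system down=occurs, #2 shutoff valve fails=not → not all inputs occur → does not occur.
Left circuit inoperative [OR]: #1 PTU is out=not, Aft case drain stuck=not → no input occurs → does not occur.
Right circuit fails [OR]: Backup electric pump degraded=not, Lower pressure line is out=not → no input occurs → does not occur.
PTU path lost [OR]: Left circuit inoperative=not, Right circuit fails=not → no input occurs → does not occur.
Aircraft hydraulic pressure lost [OR]: System B down=not, PTU path lost=not, C engine-driven pump 2 offline=occurs → at least one input occurs → occurs.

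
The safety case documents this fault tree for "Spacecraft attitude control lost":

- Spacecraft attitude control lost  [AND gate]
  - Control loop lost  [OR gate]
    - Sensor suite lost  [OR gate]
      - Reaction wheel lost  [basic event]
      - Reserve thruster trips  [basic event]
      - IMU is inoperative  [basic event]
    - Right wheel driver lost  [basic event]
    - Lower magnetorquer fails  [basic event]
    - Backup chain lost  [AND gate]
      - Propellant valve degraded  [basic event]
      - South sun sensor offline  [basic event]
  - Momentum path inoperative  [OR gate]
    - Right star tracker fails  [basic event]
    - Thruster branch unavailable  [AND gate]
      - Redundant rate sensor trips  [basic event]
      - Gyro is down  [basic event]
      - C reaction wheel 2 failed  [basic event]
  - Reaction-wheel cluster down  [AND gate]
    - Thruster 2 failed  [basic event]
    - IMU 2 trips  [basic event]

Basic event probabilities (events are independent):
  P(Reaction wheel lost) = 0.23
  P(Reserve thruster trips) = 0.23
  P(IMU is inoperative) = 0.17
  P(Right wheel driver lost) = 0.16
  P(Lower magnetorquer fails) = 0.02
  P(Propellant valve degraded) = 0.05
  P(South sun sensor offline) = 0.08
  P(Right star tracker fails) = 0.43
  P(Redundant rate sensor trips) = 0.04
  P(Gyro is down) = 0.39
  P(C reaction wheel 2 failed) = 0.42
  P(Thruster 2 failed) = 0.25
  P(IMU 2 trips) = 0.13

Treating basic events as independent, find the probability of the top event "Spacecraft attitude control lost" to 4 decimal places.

0.0084

P(Sensor suite lost) [OR] = 1 − (1−0.23) × (1−0.23) × (1−0.17) = 0.507893
P(Backup chain lost) [AND] = 0.05 × 0.08 = 0.004000
P(Control loop lost) [OR] = 1 − (1−0.507893) × (1−0.16) × (1−0.02) × (1−0.004000) = 0.596518
P(Thruster branch unavailable) [AND] = 0.04 × 0.39 × 0.42 = 0.006552
P(Momentum path inoperative) [OR] = 1 − (1−0.43) × (1−0.006552) = 0.433735
P(Reaction-wheel cluster down) [AND] = 0.25 × 0.13 = 0.032500
P(Spacecraft attitude control lost) [AND] = 0.596518 × 0.433735 × 0.032500 = 0.008409
Rounded to 4 decimal places: P(Spacecraft attitude control lost) ≈ 0.0084.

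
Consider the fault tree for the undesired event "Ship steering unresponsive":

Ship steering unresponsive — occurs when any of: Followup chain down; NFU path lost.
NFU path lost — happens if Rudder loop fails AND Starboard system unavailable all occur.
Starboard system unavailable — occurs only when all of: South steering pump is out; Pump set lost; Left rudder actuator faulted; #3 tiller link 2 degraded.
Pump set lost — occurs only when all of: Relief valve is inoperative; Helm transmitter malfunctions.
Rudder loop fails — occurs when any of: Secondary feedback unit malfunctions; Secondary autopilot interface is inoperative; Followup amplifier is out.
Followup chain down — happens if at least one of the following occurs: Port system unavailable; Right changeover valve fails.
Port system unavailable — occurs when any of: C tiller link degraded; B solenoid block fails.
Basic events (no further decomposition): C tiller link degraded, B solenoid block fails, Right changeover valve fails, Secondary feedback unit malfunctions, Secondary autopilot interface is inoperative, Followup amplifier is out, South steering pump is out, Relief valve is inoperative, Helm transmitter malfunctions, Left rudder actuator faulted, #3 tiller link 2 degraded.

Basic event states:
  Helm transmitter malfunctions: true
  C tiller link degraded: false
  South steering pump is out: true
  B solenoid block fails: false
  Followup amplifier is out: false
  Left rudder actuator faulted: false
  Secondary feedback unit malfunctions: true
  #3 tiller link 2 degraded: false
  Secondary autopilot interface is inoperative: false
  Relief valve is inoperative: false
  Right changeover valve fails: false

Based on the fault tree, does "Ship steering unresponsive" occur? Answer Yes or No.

No

Port system unavailable [OR]: C tiller link degraded=not, B solenoid block fails=not → no input occurs → does not occur.
Followup chain down [OR]: Port system unavailable=not, Right changeover valve fails=not → no input occurs → does not occur.
Rudder loop fails [OR]: Secondary feedback unit malfunctions=occurs, Secondary autopilot interface is inoperative=not, Followup amplifier is out=not → at least one input occurs → occurs.
Pump set lost [AND]: Relief valve is inoperative=not, Helm transmitter malfunctions=occurs → not all inputs occur → does not occur.
Starboard system unavailable [AND]: South steering pump is out=occurs, Pump set lost=not, Left rudder actuator faulted=not, #3 tiller link 2 degraded=not → not all inputs occur → does not occur.
NFU path lost [AND]: Rudder loop fails=occurs, Starboard system unavailable=not → not all inputs occur → does not occur.
Ship steering unresponsive [OR]: Followup chain down=not, NFU path lost=not → no input occurs → does not occur.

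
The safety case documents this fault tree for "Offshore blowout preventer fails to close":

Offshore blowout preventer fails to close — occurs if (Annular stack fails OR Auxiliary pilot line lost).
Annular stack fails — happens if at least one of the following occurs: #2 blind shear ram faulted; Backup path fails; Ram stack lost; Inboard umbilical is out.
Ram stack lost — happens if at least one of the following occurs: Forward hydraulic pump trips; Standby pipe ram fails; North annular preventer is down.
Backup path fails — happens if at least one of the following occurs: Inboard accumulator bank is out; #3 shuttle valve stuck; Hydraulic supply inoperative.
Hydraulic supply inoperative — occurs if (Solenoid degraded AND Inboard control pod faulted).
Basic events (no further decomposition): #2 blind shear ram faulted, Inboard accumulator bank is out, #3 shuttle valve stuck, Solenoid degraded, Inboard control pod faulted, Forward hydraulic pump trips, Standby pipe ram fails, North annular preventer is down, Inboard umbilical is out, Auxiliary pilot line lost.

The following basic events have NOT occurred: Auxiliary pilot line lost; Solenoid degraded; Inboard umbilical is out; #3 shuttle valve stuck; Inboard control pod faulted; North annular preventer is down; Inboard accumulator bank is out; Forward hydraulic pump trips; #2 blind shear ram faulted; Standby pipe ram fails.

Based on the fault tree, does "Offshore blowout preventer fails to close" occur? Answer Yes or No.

No

Hydraulic supply inoperative [AND]: Solenoid degraded=not, Inboard control pod faulted=not → not all inputs occur → does not occur.
Backup path fails [OR]: Inboard accumulator bank is out=not, #3 shuttle valve stuck=not, Hydraulic supply inoperative=not → no input occurs → does not occur.
Ram stack lost [OR]: Forward hydraulic pump trips=not, Standby pipe ram fails=not, North annular preventer is down=not → no input occurs → does not occur.
Annular stack fails [OR]: #2 blind shear ram faulted=not, Backup path fails=not, Ram stack lost=not, Inboard umbilical is out=not → no input occurs → does not occur.
Offshore blowout preventer fails to close [OR]: Annular stack fails=not, Auxiliary pilot line lost=not → no input occurs → does not occur.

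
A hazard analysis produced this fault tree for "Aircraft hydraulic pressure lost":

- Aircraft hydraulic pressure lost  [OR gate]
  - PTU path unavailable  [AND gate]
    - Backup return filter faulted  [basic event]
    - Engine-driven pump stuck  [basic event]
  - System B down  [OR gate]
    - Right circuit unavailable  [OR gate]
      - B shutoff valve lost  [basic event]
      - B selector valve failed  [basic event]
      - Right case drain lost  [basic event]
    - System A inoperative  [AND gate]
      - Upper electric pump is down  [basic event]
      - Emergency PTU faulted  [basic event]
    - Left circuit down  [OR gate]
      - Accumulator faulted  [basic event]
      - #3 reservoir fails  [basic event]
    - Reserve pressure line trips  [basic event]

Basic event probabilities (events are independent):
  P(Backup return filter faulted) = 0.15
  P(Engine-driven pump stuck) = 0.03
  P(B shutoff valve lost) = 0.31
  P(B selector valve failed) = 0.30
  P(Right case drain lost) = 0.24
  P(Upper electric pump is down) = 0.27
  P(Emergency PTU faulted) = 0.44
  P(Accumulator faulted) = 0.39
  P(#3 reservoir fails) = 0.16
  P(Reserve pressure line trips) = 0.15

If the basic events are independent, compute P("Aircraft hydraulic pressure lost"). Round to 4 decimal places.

0.8597

P(PTU path unavailable) [AND] = 0.15 × 0.03 = 0.004500
P(Right circuit unavailable) [OR] = 1 − (1−0.31) × (1−0.30) × (1−0.24) = 0.632920
P(System A inoperative) [AND] = 0.27 × 0.44 = 0.118800
P(Left circuit down) [OR] = 1 − (1−0.39) × (1−0.16) = 0.487600
P(System B down) [OR] = 1 − (1−0.632920) × (1−0.118800) × (1−0.487600) × (1−0.15) = 0.859115
P(Aircraft hydraulic pressure lost) [OR] = 1 − (1−0.004500) × (1−0.859115) = 0.859749
Rounded to 4 decimal places: P(Aircraft hydraulic pressure lost) ≈ 0.8597.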